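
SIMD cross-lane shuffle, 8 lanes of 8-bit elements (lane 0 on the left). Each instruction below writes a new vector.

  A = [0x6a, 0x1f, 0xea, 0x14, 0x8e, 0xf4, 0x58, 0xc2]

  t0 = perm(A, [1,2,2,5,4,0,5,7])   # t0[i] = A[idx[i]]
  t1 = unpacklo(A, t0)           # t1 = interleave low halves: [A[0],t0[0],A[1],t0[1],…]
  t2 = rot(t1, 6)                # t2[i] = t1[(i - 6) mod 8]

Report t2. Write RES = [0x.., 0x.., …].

t0 = [0x1f, 0xea, 0xea, 0xf4, 0x8e, 0x6a, 0xf4, 0xc2]
t1 = [0x6a, 0x1f, 0x1f, 0xea, 0xea, 0xea, 0x14, 0xf4]
t2 = [0x1f, 0xea, 0xea, 0xea, 0x14, 0xf4, 0x6a, 0x1f]

RES = [ 0x1f  0xea  0xea  0xea  0x14  0xf4  0x6a  0x1f ]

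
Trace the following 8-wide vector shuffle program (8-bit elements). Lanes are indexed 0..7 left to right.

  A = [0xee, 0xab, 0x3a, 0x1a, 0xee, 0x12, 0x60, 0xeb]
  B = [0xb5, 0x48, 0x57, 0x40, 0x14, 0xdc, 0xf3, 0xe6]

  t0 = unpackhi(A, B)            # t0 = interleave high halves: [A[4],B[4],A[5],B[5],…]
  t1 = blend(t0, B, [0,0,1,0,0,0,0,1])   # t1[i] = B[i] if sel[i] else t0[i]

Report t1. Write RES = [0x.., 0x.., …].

→ t0 |ee|14|12|dc|60|f3|eb|e6|
→ t1 |ee|14|57|dc|60|f3|eb|e6|

RES = [ 0xee  0x14  0x57  0xdc  0x60  0xf3  0xeb  0xe6 ]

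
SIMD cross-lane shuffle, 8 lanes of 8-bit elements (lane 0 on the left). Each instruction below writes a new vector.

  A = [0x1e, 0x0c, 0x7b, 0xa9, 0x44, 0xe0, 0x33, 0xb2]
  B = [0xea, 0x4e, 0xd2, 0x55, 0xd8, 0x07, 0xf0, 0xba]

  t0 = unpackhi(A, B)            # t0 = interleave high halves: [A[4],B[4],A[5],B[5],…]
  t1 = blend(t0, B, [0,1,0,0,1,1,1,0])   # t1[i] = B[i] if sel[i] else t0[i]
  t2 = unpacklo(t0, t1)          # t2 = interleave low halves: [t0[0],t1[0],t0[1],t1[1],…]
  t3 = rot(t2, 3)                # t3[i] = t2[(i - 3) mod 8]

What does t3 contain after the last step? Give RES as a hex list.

  t0: 44 d8 e0 07 33 f0 b2 ba
  t1: 44 4e e0 07 d8 07 f0 ba
  t2: 44 44 d8 4e e0 e0 07 07
  t3: e0 07 07 44 44 d8 4e e0

RES = [ 0xe0  0x07  0x07  0x44  0x44  0xd8  0x4e  0xe0 ]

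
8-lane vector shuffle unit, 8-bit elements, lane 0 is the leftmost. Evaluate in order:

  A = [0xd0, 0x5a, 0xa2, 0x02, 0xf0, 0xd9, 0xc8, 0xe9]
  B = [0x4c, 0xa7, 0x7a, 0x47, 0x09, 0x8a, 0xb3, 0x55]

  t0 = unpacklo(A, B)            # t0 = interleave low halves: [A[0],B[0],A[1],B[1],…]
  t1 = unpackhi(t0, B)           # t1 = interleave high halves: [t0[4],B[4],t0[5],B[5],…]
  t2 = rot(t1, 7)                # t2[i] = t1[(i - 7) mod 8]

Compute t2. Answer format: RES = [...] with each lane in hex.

RES = [ 0x09  0x7a  0x8a  0x02  0xb3  0x47  0x55  0xa2 ]

  t0: d0 4c 5a a7 a2 7a 02 47
  t1: a2 09 7a 8a 02 b3 47 55
  t2: 09 7a 8a 02 b3 47 55 a2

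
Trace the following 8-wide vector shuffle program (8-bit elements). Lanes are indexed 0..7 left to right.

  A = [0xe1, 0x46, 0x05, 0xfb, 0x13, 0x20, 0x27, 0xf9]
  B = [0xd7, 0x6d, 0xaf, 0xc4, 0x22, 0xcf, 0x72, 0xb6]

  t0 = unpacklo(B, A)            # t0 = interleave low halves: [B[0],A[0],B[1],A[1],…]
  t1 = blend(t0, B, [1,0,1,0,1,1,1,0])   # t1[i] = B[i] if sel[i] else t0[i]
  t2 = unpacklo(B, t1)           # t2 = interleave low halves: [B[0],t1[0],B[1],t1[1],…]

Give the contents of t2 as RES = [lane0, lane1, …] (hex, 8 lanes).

RES = [0xd7, 0xd7, 0x6d, 0xe1, 0xaf, 0xaf, 0xc4, 0x46]

  t0: d7 e1 6d 46 af 05 c4 fb
  t1: d7 e1 af 46 22 cf 72 fb
  t2: d7 d7 6d e1 af af c4 46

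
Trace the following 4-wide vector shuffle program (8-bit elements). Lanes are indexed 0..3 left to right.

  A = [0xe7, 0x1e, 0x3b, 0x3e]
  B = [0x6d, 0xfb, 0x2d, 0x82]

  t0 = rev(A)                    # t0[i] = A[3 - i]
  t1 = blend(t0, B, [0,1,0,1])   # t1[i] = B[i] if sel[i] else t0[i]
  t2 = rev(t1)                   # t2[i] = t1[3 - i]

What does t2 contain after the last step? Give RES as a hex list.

  t0: 3e 3b 1e e7
  t1: 3e fb 1e 82
  t2: 82 1e fb 3e

RES = [ 0x82  0x1e  0xfb  0x3e ]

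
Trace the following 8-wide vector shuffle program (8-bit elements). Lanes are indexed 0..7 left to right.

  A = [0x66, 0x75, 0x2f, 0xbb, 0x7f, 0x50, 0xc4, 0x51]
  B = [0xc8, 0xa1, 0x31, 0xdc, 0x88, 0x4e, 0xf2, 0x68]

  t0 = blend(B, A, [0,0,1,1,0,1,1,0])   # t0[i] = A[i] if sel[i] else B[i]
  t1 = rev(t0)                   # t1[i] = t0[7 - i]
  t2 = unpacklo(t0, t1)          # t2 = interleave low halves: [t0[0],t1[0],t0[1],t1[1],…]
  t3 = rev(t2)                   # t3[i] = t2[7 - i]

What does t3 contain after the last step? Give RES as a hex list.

→ t0 |c8|a1|2f|bb|88|50|c4|68|
→ t1 |68|c4|50|88|bb|2f|a1|c8|
→ t2 |c8|68|a1|c4|2f|50|bb|88|
→ t3 |88|bb|50|2f|c4|a1|68|c8|

RES = [ 0x88  0xbb  0x50  0x2f  0xc4  0xa1  0x68  0xc8 ]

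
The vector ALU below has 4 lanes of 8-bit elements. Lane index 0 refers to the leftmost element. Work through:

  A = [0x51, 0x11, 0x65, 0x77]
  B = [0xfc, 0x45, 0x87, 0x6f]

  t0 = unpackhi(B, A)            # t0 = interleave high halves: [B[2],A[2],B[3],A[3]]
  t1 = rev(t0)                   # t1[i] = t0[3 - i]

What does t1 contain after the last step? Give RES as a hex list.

t0 = [0x87, 0x65, 0x6f, 0x77]
t1 = [0x77, 0x6f, 0x65, 0x87]

RES = [ 0x77  0x6f  0x65  0x87 ]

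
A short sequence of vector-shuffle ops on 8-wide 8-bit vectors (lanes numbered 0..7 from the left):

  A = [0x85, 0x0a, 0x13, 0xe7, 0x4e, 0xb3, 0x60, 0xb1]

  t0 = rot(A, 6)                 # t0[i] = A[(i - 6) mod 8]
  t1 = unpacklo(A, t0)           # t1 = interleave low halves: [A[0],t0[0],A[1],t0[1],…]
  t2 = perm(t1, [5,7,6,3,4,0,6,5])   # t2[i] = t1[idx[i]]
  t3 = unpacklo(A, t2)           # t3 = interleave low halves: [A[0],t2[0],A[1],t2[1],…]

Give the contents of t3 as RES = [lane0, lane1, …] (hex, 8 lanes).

  t0: 13 e7 4e b3 60 b1 85 0a
  t1: 85 13 0a e7 13 4e e7 b3
  t2: 4e b3 e7 e7 13 85 e7 4e
  t3: 85 4e 0a b3 13 e7 e7 e7

RES = [0x85, 0x4e, 0x0a, 0xb3, 0x13, 0xe7, 0xe7, 0xe7]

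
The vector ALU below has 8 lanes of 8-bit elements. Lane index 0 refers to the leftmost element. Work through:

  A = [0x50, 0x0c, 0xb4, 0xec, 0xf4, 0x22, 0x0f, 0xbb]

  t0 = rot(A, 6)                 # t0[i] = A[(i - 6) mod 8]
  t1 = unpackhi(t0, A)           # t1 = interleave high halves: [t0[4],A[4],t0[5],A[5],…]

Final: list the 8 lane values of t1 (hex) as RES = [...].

  t0: b4 ec f4 22 0f bb 50 0c
  t1: 0f f4 bb 22 50 0f 0c bb

RES = [0x0f, 0xf4, 0xbb, 0x22, 0x50, 0x0f, 0x0c, 0xbb]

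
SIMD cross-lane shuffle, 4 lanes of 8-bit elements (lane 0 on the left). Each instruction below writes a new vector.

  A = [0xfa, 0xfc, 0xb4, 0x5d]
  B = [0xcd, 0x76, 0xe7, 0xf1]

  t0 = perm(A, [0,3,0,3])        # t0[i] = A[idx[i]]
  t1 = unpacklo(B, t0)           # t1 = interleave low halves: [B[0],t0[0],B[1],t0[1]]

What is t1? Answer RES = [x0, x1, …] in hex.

→ t0 |fa|5d|fa|5d|
→ t1 |cd|fa|76|5d|

RES = [ 0xcd  0xfa  0x76  0x5d ]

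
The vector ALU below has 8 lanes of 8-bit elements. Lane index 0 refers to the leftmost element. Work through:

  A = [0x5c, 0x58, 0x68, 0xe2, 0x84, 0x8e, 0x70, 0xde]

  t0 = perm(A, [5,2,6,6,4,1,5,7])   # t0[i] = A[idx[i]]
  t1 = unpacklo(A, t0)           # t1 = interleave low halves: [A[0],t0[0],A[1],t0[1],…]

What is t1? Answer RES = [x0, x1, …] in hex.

  t0: 8e 68 70 70 84 58 8e de
  t1: 5c 8e 58 68 68 70 e2 70

RES = [0x5c, 0x8e, 0x58, 0x68, 0x68, 0x70, 0xe2, 0x70]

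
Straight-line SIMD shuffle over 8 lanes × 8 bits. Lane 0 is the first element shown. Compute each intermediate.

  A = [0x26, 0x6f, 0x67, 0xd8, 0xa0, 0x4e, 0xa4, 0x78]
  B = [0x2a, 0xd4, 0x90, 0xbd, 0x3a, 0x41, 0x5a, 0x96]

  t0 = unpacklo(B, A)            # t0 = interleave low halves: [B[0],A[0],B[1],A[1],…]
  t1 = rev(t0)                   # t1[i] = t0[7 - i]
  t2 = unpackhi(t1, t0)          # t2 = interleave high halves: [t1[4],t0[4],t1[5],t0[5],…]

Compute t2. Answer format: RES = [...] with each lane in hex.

RES = [0x6f, 0x90, 0xd4, 0x67, 0x26, 0xbd, 0x2a, 0xd8]

  t0: 2a 26 d4 6f 90 67 bd d8
  t1: d8 bd 67 90 6f d4 26 2a
  t2: 6f 90 d4 67 26 bd 2a d8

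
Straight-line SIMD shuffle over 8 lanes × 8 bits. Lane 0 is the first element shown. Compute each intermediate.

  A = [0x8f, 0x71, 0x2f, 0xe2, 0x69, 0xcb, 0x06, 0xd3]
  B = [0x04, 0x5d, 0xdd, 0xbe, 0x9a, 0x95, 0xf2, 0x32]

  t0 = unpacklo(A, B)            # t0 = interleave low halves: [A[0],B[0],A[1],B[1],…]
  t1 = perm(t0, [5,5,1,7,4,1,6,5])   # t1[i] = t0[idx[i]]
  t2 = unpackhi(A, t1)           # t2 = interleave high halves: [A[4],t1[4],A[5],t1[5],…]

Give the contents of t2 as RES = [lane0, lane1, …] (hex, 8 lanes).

RES = [ 0x69  0x2f  0xcb  0x04  0x06  0xe2  0xd3  0xdd ]

→ t0 |8f|04|71|5d|2f|dd|e2|be|
→ t1 |dd|dd|04|be|2f|04|e2|dd|
→ t2 |69|2f|cb|04|06|e2|d3|dd|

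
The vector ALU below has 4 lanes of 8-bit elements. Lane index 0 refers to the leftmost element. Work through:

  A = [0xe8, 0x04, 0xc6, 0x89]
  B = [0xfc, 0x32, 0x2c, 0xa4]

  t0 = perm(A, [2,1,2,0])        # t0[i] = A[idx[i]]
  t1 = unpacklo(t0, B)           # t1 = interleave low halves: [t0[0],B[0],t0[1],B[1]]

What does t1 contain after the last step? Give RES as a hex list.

→ t0 |c6|04|c6|e8|
→ t1 |c6|fc|04|32|

RES = [ 0xc6  0xfc  0x04  0x32 ]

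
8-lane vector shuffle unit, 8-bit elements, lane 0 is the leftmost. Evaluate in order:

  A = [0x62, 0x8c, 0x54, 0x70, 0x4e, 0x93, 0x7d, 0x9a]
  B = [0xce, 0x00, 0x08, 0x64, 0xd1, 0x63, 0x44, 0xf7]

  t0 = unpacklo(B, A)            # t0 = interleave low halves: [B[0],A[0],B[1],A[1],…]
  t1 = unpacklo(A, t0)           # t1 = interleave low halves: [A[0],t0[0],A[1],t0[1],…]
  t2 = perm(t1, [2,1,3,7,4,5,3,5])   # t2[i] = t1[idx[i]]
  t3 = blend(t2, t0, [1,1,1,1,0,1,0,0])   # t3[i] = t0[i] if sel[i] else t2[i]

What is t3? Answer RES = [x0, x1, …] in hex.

  t0: ce 62 00 8c 08 54 64 70
  t1: 62 ce 8c 62 54 00 70 8c
  t2: 8c ce 62 8c 54 00 62 00
  t3: ce 62 00 8c 54 54 62 00

RES = [ 0xce  0x62  0x00  0x8c  0x54  0x54  0x62  0x00 ]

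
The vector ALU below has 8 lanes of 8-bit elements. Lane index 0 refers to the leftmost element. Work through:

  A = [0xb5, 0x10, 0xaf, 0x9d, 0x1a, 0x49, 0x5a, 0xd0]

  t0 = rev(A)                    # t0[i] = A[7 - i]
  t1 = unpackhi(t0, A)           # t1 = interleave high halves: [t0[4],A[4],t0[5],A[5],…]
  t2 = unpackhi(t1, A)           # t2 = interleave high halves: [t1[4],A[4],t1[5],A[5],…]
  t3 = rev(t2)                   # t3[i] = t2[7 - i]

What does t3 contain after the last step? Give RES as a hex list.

RES = [0xd0, 0xd0, 0x5a, 0xb5, 0x49, 0x5a, 0x1a, 0x10]

t0 = [0xd0, 0x5a, 0x49, 0x1a, 0x9d, 0xaf, 0x10, 0xb5]
t1 = [0x9d, 0x1a, 0xaf, 0x49, 0x10, 0x5a, 0xb5, 0xd0]
t2 = [0x10, 0x1a, 0x5a, 0x49, 0xb5, 0x5a, 0xd0, 0xd0]
t3 = [0xd0, 0xd0, 0x5a, 0xb5, 0x49, 0x5a, 0x1a, 0x10]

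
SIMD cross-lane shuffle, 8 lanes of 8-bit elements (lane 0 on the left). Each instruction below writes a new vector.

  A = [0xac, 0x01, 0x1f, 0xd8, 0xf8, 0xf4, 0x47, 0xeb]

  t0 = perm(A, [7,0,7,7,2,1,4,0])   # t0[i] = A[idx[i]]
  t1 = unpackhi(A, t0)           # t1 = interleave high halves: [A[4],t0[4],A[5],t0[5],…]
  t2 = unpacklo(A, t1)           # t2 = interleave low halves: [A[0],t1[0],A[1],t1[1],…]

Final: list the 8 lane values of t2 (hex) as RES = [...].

  t0: eb ac eb eb 1f 01 f8 ac
  t1: f8 1f f4 01 47 f8 eb ac
  t2: ac f8 01 1f 1f f4 d8 01

RES = [0xac, 0xf8, 0x01, 0x1f, 0x1f, 0xf4, 0xd8, 0x01]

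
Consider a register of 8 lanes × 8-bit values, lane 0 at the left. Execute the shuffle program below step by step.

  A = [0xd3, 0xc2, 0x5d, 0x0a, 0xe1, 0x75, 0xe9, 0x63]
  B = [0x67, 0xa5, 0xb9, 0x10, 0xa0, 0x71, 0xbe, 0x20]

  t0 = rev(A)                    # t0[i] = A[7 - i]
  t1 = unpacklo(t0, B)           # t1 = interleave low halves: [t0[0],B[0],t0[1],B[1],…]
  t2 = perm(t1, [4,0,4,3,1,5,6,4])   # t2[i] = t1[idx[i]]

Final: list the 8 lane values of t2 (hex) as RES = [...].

RES = [ 0x75  0x63  0x75  0xa5  0x67  0xb9  0xe1  0x75 ]

→ t0 |63|e9|75|e1|0a|5d|c2|d3|
→ t1 |63|67|e9|a5|75|b9|e1|10|
→ t2 |75|63|75|a5|67|b9|e1|75|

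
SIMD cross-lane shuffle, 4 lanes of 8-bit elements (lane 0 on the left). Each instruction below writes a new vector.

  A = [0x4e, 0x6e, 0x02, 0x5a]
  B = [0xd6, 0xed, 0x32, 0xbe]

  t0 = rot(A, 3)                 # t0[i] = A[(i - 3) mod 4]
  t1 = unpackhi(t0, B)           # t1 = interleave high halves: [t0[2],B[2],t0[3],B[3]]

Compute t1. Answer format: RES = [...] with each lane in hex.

RES = [ 0x5a  0x32  0x4e  0xbe ]

  t0: 6e 02 5a 4e
  t1: 5a 32 4e be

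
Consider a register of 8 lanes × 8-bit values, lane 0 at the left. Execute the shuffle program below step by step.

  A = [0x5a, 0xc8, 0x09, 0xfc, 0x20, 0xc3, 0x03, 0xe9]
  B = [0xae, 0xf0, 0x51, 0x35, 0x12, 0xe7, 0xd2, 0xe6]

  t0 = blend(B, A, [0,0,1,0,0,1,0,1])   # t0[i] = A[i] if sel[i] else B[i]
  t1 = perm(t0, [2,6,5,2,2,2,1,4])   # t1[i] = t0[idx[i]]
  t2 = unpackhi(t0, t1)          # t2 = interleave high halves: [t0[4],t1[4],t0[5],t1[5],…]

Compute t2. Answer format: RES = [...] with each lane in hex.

RES = [0x12, 0x09, 0xc3, 0x09, 0xd2, 0xf0, 0xe9, 0x12]

→ t0 |ae|f0|09|35|12|c3|d2|e9|
→ t1 |09|d2|c3|09|09|09|f0|12|
→ t2 |12|09|c3|09|d2|f0|e9|12|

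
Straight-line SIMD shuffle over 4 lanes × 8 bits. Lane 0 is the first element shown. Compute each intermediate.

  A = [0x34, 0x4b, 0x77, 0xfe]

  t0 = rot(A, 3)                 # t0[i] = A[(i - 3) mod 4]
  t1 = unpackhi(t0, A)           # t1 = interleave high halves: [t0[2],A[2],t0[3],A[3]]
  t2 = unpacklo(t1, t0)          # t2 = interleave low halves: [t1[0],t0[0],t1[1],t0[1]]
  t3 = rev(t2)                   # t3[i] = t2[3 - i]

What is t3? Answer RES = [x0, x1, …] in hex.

RES = [0x77, 0x77, 0x4b, 0xfe]

  t0: 4b 77 fe 34
  t1: fe 77 34 fe
  t2: fe 4b 77 77
  t3: 77 77 4b fe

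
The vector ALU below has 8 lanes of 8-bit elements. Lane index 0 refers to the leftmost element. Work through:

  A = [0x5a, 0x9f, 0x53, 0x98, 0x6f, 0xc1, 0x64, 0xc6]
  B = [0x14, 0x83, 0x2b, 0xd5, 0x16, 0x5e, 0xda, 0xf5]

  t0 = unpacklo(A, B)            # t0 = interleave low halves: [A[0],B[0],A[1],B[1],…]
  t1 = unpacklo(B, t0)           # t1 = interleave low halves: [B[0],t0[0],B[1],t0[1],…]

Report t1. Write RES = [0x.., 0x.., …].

RES = [ 0x14  0x5a  0x83  0x14  0x2b  0x9f  0xd5  0x83 ]

t0 = [0x5a, 0x14, 0x9f, 0x83, 0x53, 0x2b, 0x98, 0xd5]
t1 = [0x14, 0x5a, 0x83, 0x14, 0x2b, 0x9f, 0xd5, 0x83]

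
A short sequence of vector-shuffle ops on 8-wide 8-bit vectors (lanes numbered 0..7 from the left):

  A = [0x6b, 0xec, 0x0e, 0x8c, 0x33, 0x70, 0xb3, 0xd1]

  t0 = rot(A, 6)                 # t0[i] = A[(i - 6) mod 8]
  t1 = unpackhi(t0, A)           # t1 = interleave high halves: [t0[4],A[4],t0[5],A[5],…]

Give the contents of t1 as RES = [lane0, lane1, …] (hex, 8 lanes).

RES = [0xb3, 0x33, 0xd1, 0x70, 0x6b, 0xb3, 0xec, 0xd1]

→ t0 |0e|8c|33|70|b3|d1|6b|ec|
→ t1 |b3|33|d1|70|6b|b3|ec|d1|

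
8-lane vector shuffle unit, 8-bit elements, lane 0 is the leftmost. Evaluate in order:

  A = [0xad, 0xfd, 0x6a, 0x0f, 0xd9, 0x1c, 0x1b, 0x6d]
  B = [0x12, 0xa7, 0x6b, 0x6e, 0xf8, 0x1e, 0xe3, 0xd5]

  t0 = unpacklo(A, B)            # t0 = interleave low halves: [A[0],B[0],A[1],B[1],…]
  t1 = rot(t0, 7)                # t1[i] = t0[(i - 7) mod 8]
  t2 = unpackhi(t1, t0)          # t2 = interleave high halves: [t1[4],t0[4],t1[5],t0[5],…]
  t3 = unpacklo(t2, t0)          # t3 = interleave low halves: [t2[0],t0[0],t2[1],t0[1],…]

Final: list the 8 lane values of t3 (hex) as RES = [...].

RES = [0x6b, 0xad, 0x6a, 0x12, 0x0f, 0xfd, 0x6b, 0xa7]

  t0: ad 12 fd a7 6a 6b 0f 6e
  t1: 12 fd a7 6a 6b 0f 6e ad
  t2: 6b 6a 0f 6b 6e 0f ad 6e
  t3: 6b ad 6a 12 0f fd 6b a7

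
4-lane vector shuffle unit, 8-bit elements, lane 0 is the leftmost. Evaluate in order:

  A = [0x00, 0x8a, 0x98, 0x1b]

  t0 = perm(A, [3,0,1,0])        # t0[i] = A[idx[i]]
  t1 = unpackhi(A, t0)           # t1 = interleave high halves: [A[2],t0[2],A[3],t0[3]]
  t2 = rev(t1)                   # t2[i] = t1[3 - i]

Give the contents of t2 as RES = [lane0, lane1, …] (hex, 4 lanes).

RES = [0x00, 0x1b, 0x8a, 0x98]

  t0: 1b 00 8a 00
  t1: 98 8a 1b 00
  t2: 00 1b 8a 98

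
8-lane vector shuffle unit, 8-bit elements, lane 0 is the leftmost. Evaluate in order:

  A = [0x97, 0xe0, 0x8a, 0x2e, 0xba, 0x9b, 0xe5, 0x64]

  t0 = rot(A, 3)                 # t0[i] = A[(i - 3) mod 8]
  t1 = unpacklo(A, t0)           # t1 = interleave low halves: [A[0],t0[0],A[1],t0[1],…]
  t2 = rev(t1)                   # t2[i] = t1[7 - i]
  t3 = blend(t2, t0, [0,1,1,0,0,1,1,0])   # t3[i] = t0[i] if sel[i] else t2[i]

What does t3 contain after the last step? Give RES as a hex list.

RES = [0x97, 0xe5, 0x64, 0x8a, 0xe5, 0x8a, 0x2e, 0x97]

  t0: 9b e5 64 97 e0 8a 2e ba
  t1: 97 9b e0 e5 8a 64 2e 97
  t2: 97 2e 64 8a e5 e0 9b 97
  t3: 97 e5 64 8a e5 8a 2e 97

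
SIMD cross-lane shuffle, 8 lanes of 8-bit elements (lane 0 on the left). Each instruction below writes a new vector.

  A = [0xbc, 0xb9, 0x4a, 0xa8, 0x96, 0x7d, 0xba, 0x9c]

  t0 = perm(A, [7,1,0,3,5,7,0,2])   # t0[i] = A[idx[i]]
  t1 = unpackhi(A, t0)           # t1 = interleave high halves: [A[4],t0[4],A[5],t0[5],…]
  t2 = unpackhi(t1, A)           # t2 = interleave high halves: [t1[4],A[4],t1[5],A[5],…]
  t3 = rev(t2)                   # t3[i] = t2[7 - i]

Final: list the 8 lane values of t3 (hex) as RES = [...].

→ t0 |9c|b9|bc|a8|7d|9c|bc|4a|
→ t1 |96|7d|7d|9c|ba|bc|9c|4a|
→ t2 |ba|96|bc|7d|9c|ba|4a|9c|
→ t3 |9c|4a|ba|9c|7d|bc|96|ba|

RES = [ 0x9c  0x4a  0xba  0x9c  0x7d  0xbc  0x96  0xba ]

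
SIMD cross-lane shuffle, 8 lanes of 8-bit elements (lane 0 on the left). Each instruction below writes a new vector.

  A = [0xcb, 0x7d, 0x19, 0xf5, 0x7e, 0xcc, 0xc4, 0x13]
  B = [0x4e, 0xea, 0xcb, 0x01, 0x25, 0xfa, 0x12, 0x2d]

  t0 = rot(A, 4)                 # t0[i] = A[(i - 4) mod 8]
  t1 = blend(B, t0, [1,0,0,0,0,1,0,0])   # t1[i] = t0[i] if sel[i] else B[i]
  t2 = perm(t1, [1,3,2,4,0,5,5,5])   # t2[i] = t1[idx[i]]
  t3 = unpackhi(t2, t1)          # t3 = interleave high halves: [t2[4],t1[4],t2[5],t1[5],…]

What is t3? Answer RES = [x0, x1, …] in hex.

  t0: 7e cc c4 13 cb 7d 19 f5
  t1: 7e ea cb 01 25 7d 12 2d
  t2: ea 01 cb 25 7e 7d 7d 7d
  t3: 7e 25 7d 7d 7d 12 7d 2d

RES = [0x7e, 0x25, 0x7d, 0x7d, 0x7d, 0x12, 0x7d, 0x2d]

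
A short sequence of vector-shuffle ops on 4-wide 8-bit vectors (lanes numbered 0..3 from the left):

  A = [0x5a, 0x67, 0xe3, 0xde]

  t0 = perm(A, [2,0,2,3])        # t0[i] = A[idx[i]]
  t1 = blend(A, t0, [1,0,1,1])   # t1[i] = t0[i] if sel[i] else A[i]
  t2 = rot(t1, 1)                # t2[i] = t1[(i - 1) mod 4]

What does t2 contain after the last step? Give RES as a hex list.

RES = [ 0xde  0xe3  0x67  0xe3 ]

t0 = [0xe3, 0x5a, 0xe3, 0xde]
t1 = [0xe3, 0x67, 0xe3, 0xde]
t2 = [0xde, 0xe3, 0x67, 0xe3]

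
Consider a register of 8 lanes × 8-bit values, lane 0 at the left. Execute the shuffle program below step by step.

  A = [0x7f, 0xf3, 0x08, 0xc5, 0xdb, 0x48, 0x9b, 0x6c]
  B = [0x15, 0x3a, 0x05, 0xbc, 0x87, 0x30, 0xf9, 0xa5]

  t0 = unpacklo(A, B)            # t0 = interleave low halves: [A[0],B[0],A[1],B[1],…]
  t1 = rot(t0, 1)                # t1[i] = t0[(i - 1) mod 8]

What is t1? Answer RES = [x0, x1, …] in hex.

t0 = [0x7f, 0x15, 0xf3, 0x3a, 0x08, 0x05, 0xc5, 0xbc]
t1 = [0xbc, 0x7f, 0x15, 0xf3, 0x3a, 0x08, 0x05, 0xc5]

RES = [ 0xbc  0x7f  0x15  0xf3  0x3a  0x08  0x05  0xc5 ]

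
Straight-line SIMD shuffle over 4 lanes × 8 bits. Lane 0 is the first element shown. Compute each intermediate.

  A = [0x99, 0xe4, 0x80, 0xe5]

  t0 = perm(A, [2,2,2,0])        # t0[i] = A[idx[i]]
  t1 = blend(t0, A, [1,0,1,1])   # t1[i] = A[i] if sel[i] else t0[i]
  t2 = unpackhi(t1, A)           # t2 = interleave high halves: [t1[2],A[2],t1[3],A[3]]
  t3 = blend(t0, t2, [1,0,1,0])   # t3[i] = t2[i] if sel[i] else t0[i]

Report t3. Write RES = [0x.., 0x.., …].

RES = [0x80, 0x80, 0xe5, 0x99]

→ t0 |80|80|80|99|
→ t1 |99|80|80|e5|
→ t2 |80|80|e5|e5|
→ t3 |80|80|e5|99|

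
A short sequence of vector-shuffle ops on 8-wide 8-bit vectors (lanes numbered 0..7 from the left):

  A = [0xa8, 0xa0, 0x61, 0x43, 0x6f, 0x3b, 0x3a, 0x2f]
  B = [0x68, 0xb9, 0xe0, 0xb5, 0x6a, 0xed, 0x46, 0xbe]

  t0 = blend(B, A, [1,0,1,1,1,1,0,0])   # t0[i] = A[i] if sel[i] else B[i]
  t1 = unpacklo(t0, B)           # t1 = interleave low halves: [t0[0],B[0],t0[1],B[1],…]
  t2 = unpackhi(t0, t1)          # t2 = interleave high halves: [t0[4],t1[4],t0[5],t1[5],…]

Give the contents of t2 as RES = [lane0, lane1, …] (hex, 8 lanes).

RES = [ 0x6f  0x61  0x3b  0xe0  0x46  0x43  0xbe  0xb5 ]

t0 = [0xa8, 0xb9, 0x61, 0x43, 0x6f, 0x3b, 0x46, 0xbe]
t1 = [0xa8, 0x68, 0xb9, 0xb9, 0x61, 0xe0, 0x43, 0xb5]
t2 = [0x6f, 0x61, 0x3b, 0xe0, 0x46, 0x43, 0xbe, 0xb5]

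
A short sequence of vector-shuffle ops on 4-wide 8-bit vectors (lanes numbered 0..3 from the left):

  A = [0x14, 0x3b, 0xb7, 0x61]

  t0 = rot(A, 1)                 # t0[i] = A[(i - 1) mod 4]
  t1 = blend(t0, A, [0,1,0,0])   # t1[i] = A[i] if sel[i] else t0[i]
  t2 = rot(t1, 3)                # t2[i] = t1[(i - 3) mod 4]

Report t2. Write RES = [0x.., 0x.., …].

t0 = [0x61, 0x14, 0x3b, 0xb7]
t1 = [0x61, 0x3b, 0x3b, 0xb7]
t2 = [0x3b, 0x3b, 0xb7, 0x61]

RES = [ 0x3b  0x3b  0xb7  0x61 ]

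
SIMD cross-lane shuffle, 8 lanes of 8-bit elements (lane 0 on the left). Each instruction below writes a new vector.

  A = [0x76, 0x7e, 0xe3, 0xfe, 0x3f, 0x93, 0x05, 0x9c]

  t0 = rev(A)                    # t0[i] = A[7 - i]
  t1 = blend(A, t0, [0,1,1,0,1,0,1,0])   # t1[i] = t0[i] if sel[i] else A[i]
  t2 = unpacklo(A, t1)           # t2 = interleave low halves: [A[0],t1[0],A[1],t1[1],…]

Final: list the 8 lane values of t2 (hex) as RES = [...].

RES = [ 0x76  0x76  0x7e  0x05  0xe3  0x93  0xfe  0xfe ]

  t0: 9c 05 93 3f fe e3 7e 76
  t1: 76 05 93 fe fe 93 7e 9c
  t2: 76 76 7e 05 e3 93 fe fe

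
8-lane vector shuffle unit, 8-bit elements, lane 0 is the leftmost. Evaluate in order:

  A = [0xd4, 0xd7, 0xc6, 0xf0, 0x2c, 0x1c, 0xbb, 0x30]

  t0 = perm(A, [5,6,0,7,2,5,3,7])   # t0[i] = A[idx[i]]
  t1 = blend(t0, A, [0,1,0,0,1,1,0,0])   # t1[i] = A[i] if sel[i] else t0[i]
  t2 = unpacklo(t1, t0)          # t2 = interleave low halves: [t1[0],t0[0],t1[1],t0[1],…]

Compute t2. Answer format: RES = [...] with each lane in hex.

RES = [ 0x1c  0x1c  0xd7  0xbb  0xd4  0xd4  0x30  0x30 ]

→ t0 |1c|bb|d4|30|c6|1c|f0|30|
→ t1 |1c|d7|d4|30|2c|1c|f0|30|
→ t2 |1c|1c|d7|bb|d4|d4|30|30|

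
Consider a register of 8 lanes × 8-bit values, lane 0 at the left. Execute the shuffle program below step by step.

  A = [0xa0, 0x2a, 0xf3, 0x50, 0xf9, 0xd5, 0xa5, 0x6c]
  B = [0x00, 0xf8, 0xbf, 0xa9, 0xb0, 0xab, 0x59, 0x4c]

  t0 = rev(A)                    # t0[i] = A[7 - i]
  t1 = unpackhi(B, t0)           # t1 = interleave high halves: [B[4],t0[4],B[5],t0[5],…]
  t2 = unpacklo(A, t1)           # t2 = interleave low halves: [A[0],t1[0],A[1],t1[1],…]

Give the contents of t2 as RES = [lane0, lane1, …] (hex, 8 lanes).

RES = [ 0xa0  0xb0  0x2a  0x50  0xf3  0xab  0x50  0xf3 ]

  t0: 6c a5 d5 f9 50 f3 2a a0
  t1: b0 50 ab f3 59 2a 4c a0
  t2: a0 b0 2a 50 f3 ab 50 f3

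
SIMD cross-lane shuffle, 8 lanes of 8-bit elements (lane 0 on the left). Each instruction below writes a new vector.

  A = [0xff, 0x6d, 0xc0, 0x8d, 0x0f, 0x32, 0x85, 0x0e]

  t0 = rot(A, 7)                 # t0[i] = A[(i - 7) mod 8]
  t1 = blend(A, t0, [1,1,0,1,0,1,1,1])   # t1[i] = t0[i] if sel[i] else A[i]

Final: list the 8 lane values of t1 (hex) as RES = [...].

t0 = [0x6d, 0xc0, 0x8d, 0x0f, 0x32, 0x85, 0x0e, 0xff]
t1 = [0x6d, 0xc0, 0xc0, 0x0f, 0x0f, 0x85, 0x0e, 0xff]

RES = [ 0x6d  0xc0  0xc0  0x0f  0x0f  0x85  0x0e  0xff ]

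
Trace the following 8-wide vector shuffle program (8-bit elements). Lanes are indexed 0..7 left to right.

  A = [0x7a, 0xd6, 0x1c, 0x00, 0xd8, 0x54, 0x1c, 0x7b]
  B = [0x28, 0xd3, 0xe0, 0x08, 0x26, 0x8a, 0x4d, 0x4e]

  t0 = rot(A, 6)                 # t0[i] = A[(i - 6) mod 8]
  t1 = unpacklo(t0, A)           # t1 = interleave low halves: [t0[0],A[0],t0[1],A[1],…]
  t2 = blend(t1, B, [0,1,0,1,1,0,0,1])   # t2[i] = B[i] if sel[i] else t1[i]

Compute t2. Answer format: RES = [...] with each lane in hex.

t0 = [0x1c, 0x00, 0xd8, 0x54, 0x1c, 0x7b, 0x7a, 0xd6]
t1 = [0x1c, 0x7a, 0x00, 0xd6, 0xd8, 0x1c, 0x54, 0x00]
t2 = [0x1c, 0xd3, 0x00, 0x08, 0x26, 0x1c, 0x54, 0x4e]

RES = [0x1c, 0xd3, 0x00, 0x08, 0x26, 0x1c, 0x54, 0x4e]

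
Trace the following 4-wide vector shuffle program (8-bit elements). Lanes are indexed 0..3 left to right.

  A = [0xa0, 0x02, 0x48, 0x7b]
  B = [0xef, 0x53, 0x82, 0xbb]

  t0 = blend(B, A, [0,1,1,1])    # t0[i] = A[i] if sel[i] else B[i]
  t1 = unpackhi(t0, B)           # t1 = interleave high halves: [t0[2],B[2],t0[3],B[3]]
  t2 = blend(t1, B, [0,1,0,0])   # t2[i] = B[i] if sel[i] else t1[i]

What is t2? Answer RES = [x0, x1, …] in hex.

RES = [ 0x48  0x53  0x7b  0xbb ]

  t0: ef 02 48 7b
  t1: 48 82 7b bb
  t2: 48 53 7b bb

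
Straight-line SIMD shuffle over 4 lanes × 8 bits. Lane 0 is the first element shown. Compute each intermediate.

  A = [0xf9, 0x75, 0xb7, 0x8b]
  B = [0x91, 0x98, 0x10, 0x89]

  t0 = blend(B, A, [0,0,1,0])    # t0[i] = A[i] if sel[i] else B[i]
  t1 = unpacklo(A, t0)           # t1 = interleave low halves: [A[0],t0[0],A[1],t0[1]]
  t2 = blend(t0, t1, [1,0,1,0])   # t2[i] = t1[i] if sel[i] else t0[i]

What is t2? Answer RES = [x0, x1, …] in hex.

→ t0 |91|98|b7|89|
→ t1 |f9|91|75|98|
→ t2 |f9|98|75|89|

RES = [0xf9, 0x98, 0x75, 0x89]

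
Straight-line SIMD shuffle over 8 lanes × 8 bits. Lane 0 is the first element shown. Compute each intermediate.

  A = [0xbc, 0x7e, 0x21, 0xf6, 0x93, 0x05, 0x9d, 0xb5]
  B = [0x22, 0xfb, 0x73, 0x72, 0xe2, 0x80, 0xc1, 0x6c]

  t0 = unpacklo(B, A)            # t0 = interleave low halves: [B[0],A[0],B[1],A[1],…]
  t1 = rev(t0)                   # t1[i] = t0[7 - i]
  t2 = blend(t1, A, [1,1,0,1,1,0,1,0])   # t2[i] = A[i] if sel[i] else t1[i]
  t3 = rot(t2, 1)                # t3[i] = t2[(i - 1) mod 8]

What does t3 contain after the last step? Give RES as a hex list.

RES = [ 0x22  0xbc  0x7e  0x21  0xf6  0x93  0xfb  0x9d ]

  t0: 22 bc fb 7e 73 21 72 f6
  t1: f6 72 21 73 7e fb bc 22
  t2: bc 7e 21 f6 93 fb 9d 22
  t3: 22 bc 7e 21 f6 93 fb 9d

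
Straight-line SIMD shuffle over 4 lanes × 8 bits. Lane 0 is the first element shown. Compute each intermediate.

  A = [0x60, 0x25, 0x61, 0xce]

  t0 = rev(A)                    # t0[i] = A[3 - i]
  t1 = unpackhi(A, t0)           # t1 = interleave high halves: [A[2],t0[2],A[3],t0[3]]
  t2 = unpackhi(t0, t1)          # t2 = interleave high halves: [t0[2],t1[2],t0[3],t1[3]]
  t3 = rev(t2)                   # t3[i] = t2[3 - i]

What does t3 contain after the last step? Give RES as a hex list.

  t0: ce 61 25 60
  t1: 61 25 ce 60
  t2: 25 ce 60 60
  t3: 60 60 ce 25

RES = [0x60, 0x60, 0xce, 0x25]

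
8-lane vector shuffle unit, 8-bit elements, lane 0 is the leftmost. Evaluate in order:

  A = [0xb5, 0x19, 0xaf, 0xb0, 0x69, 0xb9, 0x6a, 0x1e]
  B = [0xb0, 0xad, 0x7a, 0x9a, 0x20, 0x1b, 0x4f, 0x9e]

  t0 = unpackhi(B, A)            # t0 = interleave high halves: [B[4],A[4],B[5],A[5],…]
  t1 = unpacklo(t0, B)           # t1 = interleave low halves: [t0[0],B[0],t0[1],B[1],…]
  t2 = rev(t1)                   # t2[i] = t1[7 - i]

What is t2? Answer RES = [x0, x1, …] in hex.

RES = [ 0x9a  0xb9  0x7a  0x1b  0xad  0x69  0xb0  0x20 ]

t0 = [0x20, 0x69, 0x1b, 0xb9, 0x4f, 0x6a, 0x9e, 0x1e]
t1 = [0x20, 0xb0, 0x69, 0xad, 0x1b, 0x7a, 0xb9, 0x9a]
t2 = [0x9a, 0xb9, 0x7a, 0x1b, 0xad, 0x69, 0xb0, 0x20]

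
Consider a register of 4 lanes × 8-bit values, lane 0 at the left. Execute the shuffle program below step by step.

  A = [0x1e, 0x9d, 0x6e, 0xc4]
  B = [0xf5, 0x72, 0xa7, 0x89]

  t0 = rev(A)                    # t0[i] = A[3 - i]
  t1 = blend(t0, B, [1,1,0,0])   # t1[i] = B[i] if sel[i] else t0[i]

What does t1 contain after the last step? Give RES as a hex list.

RES = [ 0xf5  0x72  0x9d  0x1e ]

  t0: c4 6e 9d 1e
  t1: f5 72 9d 1e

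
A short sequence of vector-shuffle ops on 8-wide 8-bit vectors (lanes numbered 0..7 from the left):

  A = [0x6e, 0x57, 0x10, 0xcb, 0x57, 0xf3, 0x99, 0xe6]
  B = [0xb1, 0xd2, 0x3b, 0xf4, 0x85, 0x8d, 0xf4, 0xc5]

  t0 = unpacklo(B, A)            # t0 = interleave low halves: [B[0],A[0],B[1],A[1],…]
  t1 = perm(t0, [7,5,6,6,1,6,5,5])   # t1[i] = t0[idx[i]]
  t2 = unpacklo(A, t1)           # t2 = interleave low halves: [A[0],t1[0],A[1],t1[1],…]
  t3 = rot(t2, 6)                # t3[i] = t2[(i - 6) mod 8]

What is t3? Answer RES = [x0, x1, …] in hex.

RES = [0x57, 0x10, 0x10, 0xf4, 0xcb, 0xf4, 0x6e, 0xcb]

  t0: b1 6e d2 57 3b 10 f4 cb
  t1: cb 10 f4 f4 6e f4 10 10
  t2: 6e cb 57 10 10 f4 cb f4
  t3: 57 10 10 f4 cb f4 6e cb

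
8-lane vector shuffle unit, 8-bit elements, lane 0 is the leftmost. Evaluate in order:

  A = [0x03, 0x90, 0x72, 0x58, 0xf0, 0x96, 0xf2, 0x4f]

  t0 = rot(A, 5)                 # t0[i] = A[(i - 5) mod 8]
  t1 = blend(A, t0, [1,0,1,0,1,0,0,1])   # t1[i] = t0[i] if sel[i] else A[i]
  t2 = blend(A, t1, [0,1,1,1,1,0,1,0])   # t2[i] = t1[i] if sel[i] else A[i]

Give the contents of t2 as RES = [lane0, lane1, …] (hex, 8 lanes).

RES = [0x03, 0x90, 0x96, 0x58, 0x4f, 0x96, 0xf2, 0x4f]

  t0: 58 f0 96 f2 4f 03 90 72
  t1: 58 90 96 58 4f 96 f2 72
  t2: 03 90 96 58 4f 96 f2 4f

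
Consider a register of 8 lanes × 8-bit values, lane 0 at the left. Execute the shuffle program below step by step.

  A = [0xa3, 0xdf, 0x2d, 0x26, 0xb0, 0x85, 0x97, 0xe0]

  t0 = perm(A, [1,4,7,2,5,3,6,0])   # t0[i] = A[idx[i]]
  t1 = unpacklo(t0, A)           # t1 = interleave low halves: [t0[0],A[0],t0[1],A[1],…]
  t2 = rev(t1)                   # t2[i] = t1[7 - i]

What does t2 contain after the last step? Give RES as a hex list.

t0 = [0xdf, 0xb0, 0xe0, 0x2d, 0x85, 0x26, 0x97, 0xa3]
t1 = [0xdf, 0xa3, 0xb0, 0xdf, 0xe0, 0x2d, 0x2d, 0x26]
t2 = [0x26, 0x2d, 0x2d, 0xe0, 0xdf, 0xb0, 0xa3, 0xdf]

RES = [0x26, 0x2d, 0x2d, 0xe0, 0xdf, 0xb0, 0xa3, 0xdf]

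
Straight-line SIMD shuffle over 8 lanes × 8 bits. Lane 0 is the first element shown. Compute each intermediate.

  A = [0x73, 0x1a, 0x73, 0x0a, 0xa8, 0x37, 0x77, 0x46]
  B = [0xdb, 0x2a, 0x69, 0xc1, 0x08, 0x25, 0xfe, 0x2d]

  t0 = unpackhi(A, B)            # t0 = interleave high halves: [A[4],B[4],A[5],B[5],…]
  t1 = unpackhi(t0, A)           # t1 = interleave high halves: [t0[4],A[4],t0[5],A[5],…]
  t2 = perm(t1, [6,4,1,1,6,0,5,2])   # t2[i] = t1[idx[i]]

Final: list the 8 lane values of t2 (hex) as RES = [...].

RES = [0x2d, 0x46, 0xa8, 0xa8, 0x2d, 0x77, 0x77, 0xfe]

→ t0 |a8|08|37|25|77|fe|46|2d|
→ t1 |77|a8|fe|37|46|77|2d|46|
→ t2 |2d|46|a8|a8|2d|77|77|fe|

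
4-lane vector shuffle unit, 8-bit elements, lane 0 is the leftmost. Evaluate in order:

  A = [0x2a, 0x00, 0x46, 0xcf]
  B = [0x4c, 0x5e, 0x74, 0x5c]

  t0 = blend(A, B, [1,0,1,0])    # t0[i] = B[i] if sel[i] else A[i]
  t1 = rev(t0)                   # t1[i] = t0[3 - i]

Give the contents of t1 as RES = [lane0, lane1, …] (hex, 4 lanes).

→ t0 |4c|00|74|cf|
→ t1 |cf|74|00|4c|

RES = [ 0xcf  0x74  0x00  0x4c ]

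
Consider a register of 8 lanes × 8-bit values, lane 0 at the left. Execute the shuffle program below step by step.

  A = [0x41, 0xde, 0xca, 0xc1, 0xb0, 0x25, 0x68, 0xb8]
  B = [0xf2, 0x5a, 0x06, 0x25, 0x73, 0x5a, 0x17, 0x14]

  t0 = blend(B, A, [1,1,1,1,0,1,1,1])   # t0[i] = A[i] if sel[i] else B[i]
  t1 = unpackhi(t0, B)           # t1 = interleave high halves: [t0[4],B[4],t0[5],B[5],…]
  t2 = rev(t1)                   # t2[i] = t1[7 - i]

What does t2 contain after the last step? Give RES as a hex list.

  t0: 41 de ca c1 73 25 68 b8
  t1: 73 73 25 5a 68 17 b8 14
  t2: 14 b8 17 68 5a 25 73 73

RES = [0x14, 0xb8, 0x17, 0x68, 0x5a, 0x25, 0x73, 0x73]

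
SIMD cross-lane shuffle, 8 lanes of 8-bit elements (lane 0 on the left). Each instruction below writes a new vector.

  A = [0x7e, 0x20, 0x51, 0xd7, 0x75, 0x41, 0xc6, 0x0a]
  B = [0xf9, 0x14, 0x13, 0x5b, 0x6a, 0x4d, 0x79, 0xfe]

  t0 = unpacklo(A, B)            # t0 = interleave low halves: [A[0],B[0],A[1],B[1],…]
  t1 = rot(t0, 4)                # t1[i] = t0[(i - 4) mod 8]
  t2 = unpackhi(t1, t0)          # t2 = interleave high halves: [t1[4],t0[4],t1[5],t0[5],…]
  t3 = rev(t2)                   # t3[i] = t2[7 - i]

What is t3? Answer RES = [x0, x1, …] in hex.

  t0: 7e f9 20 14 51 13 d7 5b
  t1: 51 13 d7 5b 7e f9 20 14
  t2: 7e 51 f9 13 20 d7 14 5b
  t3: 5b 14 d7 20 13 f9 51 7e

RES = [ 0x5b  0x14  0xd7  0x20  0x13  0xf9  0x51  0x7e ]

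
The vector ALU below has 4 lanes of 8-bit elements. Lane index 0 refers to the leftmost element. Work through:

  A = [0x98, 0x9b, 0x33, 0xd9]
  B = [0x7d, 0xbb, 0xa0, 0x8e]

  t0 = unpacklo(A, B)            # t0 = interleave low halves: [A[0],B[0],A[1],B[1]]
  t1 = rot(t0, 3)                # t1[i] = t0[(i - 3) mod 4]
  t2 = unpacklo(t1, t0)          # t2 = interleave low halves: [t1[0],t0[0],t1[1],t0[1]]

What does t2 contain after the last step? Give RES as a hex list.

  t0: 98 7d 9b bb
  t1: 7d 9b bb 98
  t2: 7d 98 9b 7d

RES = [0x7d, 0x98, 0x9b, 0x7d]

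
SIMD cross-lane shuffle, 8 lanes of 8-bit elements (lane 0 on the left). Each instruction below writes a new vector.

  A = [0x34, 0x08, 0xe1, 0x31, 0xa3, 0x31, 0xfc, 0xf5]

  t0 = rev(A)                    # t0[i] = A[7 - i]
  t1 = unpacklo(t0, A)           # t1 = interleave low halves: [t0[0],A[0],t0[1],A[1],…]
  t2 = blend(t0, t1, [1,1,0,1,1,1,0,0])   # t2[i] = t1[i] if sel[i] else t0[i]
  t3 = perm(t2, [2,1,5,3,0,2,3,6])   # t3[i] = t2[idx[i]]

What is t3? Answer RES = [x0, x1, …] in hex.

RES = [ 0x31  0x34  0xe1  0x08  0xf5  0x31  0x08  0x08 ]

→ t0 |f5|fc|31|a3|31|e1|08|34|
→ t1 |f5|34|fc|08|31|e1|a3|31|
→ t2 |f5|34|31|08|31|e1|08|34|
→ t3 |31|34|e1|08|f5|31|08|08|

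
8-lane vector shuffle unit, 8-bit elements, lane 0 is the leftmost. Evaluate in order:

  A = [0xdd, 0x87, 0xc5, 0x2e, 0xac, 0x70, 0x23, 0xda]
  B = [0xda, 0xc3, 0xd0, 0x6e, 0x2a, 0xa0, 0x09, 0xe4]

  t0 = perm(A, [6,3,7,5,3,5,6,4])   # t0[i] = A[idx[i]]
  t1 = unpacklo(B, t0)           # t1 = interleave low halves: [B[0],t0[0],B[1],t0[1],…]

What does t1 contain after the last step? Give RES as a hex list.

RES = [ 0xda  0x23  0xc3  0x2e  0xd0  0xda  0x6e  0x70 ]

t0 = [0x23, 0x2e, 0xda, 0x70, 0x2e, 0x70, 0x23, 0xac]
t1 = [0xda, 0x23, 0xc3, 0x2e, 0xd0, 0xda, 0x6e, 0x70]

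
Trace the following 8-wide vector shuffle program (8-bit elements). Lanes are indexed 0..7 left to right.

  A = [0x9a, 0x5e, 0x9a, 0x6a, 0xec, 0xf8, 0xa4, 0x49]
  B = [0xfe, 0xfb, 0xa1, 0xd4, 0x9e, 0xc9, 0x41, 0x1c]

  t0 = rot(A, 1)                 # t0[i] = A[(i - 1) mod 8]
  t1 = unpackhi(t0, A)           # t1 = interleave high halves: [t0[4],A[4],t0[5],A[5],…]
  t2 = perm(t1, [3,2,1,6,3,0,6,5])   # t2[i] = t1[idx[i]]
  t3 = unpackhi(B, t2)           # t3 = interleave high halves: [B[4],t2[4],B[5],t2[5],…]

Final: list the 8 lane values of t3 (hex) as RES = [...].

RES = [ 0x9e  0xf8  0xc9  0x6a  0x41  0xa4  0x1c  0xa4 ]

t0 = [0x49, 0x9a, 0x5e, 0x9a, 0x6a, 0xec, 0xf8, 0xa4]
t1 = [0x6a, 0xec, 0xec, 0xf8, 0xf8, 0xa4, 0xa4, 0x49]
t2 = [0xf8, 0xec, 0xec, 0xa4, 0xf8, 0x6a, 0xa4, 0xa4]
t3 = [0x9e, 0xf8, 0xc9, 0x6a, 0x41, 0xa4, 0x1c, 0xa4]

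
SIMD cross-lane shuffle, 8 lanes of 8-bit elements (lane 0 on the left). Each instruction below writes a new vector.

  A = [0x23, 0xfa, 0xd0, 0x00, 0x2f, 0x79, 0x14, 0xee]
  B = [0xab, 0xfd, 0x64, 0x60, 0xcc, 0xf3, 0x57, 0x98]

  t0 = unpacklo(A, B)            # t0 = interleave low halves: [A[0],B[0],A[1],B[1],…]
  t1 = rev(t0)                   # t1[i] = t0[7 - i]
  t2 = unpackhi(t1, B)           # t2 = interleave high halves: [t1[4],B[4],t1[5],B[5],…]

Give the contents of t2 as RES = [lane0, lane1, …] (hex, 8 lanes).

RES = [ 0xfd  0xcc  0xfa  0xf3  0xab  0x57  0x23  0x98 ]

  t0: 23 ab fa fd d0 64 00 60
  t1: 60 00 64 d0 fd fa ab 23
  t2: fd cc fa f3 ab 57 23 98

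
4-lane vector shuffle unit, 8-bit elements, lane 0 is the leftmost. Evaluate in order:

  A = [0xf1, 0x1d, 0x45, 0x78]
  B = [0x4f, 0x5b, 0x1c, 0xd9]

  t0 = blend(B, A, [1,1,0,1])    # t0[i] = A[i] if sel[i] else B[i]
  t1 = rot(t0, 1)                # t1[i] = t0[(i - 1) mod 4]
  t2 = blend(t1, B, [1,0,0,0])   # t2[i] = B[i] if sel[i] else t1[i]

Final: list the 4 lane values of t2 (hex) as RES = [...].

→ t0 |f1|1d|1c|78|
→ t1 |78|f1|1d|1c|
→ t2 |4f|f1|1d|1c|

RES = [ 0x4f  0xf1  0x1d  0x1c ]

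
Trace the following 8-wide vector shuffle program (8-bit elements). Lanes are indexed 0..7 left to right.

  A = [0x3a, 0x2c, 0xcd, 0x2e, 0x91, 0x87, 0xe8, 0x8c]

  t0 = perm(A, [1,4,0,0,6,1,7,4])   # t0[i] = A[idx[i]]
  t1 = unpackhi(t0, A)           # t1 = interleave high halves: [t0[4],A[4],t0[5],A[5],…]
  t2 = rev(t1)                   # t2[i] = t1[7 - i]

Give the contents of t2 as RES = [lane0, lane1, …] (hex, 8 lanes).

→ t0 |2c|91|3a|3a|e8|2c|8c|91|
→ t1 |e8|91|2c|87|8c|e8|91|8c|
→ t2 |8c|91|e8|8c|87|2c|91|e8|

RES = [0x8c, 0x91, 0xe8, 0x8c, 0x87, 0x2c, 0x91, 0xe8]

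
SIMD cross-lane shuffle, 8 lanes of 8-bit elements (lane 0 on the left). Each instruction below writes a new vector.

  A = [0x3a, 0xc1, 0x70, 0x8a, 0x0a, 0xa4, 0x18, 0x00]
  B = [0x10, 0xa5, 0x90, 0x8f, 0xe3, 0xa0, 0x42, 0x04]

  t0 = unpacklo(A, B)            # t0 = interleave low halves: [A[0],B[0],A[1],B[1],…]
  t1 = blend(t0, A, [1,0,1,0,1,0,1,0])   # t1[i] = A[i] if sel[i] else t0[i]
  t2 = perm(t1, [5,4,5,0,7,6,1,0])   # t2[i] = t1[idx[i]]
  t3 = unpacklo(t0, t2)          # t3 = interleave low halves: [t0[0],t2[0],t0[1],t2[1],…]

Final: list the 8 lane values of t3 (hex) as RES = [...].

→ t0 |3a|10|c1|a5|70|90|8a|8f|
→ t1 |3a|10|70|a5|0a|90|18|8f|
→ t2 |90|0a|90|3a|8f|18|10|3a|
→ t3 |3a|90|10|0a|c1|90|a5|3a|

RES = [0x3a, 0x90, 0x10, 0x0a, 0xc1, 0x90, 0xa5, 0x3a]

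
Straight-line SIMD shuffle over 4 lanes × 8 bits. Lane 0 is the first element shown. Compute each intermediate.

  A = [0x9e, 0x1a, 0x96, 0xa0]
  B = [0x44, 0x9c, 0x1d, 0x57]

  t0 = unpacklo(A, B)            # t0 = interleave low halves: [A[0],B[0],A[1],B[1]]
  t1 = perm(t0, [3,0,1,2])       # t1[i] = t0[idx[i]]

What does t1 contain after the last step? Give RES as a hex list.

t0 = [0x9e, 0x44, 0x1a, 0x9c]
t1 = [0x9c, 0x9e, 0x44, 0x1a]

RES = [0x9c, 0x9e, 0x44, 0x1a]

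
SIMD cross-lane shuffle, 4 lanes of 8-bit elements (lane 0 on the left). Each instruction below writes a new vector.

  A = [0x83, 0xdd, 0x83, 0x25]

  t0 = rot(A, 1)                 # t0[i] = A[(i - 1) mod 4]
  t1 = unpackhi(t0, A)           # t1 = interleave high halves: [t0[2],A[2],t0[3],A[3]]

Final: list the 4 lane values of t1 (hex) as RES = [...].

RES = [ 0xdd  0x83  0x83  0x25 ]

t0 = [0x25, 0x83, 0xdd, 0x83]
t1 = [0xdd, 0x83, 0x83, 0x25]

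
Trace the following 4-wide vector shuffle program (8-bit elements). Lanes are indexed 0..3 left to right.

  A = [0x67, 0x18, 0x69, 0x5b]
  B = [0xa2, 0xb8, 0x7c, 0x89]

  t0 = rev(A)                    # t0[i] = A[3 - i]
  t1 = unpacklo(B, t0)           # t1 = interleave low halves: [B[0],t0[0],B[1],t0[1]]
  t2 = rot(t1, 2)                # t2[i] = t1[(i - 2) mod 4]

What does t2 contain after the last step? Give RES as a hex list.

t0 = [0x5b, 0x69, 0x18, 0x67]
t1 = [0xa2, 0x5b, 0xb8, 0x69]
t2 = [0xb8, 0x69, 0xa2, 0x5b]

RES = [ 0xb8  0x69  0xa2  0x5b ]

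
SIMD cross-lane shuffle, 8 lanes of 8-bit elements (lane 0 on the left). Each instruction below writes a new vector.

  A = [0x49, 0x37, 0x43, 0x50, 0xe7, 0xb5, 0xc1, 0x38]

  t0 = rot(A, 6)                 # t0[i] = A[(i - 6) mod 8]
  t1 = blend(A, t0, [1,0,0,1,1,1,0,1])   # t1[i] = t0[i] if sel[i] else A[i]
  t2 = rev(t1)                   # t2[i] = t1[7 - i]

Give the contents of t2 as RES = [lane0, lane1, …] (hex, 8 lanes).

t0 = [0x43, 0x50, 0xe7, 0xb5, 0xc1, 0x38, 0x49, 0x37]
t1 = [0x43, 0x37, 0x43, 0xb5, 0xc1, 0x38, 0xc1, 0x37]
t2 = [0x37, 0xc1, 0x38, 0xc1, 0xb5, 0x43, 0x37, 0x43]

RES = [ 0x37  0xc1  0x38  0xc1  0xb5  0x43  0x37  0x43 ]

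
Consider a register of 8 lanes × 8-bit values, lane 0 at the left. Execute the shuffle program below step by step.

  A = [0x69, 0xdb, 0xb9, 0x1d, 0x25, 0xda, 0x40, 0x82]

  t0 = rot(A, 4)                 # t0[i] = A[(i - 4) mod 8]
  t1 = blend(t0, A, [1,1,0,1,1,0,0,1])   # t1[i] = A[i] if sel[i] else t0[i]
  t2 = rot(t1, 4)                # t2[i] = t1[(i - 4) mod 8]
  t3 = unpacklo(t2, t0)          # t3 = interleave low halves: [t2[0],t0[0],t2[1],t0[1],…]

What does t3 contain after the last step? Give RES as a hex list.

t0 = [0x25, 0xda, 0x40, 0x82, 0x69, 0xdb, 0xb9, 0x1d]
t1 = [0x69, 0xdb, 0x40, 0x1d, 0x25, 0xdb, 0xb9, 0x82]
t2 = [0x25, 0xdb, 0xb9, 0x82, 0x69, 0xdb, 0x40, 0x1d]
t3 = [0x25, 0x25, 0xdb, 0xda, 0xb9, 0x40, 0x82, 0x82]

RES = [ 0x25  0x25  0xdb  0xda  0xb9  0x40  0x82  0x82 ]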